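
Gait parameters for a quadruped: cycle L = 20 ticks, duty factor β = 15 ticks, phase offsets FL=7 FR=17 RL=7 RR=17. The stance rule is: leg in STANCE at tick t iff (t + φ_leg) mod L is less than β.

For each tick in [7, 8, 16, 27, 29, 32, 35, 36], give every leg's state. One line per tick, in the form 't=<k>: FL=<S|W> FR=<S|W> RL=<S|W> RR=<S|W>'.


t=7: FL=S FR=S RL=S RR=S
t=8: FL=W FR=S RL=W RR=S
t=16: FL=S FR=S RL=S RR=S
t=27: FL=S FR=S RL=S RR=S
t=29: FL=W FR=S RL=W RR=S
t=32: FL=W FR=S RL=W RR=S
t=35: FL=S FR=S RL=S RR=S
t=36: FL=S FR=S RL=S RR=S

t=7: phase=(14,4,14,4) vs β=15 → FL=S FR=S RL=S RR=S
t=8: phase=(15,5,15,5) vs β=15 → FL=W FR=S RL=W RR=S
t=16: phase=(3,13,3,13) vs β=15 → FL=S FR=S RL=S RR=S
t=27: phase=(14,4,14,4) vs β=15 → FL=S FR=S RL=S RR=S
t=29: phase=(16,6,16,6) vs β=15 → FL=W FR=S RL=W RR=S
t=32: phase=(19,9,19,9) vs β=15 → FL=W FR=S RL=W RR=S
t=35: phase=(2,12,2,12) vs β=15 → FL=S FR=S RL=S RR=S
t=36: phase=(3,13,3,13) vs β=15 → FL=S FR=S RL=S RR=S


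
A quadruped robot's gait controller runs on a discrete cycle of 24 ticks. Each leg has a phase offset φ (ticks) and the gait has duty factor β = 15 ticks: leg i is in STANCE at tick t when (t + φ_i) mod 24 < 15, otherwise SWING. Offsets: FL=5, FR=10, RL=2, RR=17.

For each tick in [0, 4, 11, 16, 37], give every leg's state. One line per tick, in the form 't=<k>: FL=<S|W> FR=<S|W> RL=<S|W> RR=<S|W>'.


t=0: FL=S FR=S RL=S RR=W
t=4: FL=S FR=S RL=S RR=W
t=11: FL=W FR=W RL=S RR=S
t=16: FL=W FR=S RL=W RR=S
t=37: FL=W FR=W RL=W RR=S

t=0: phase=(5,10,2,17) vs β=15 → FL=S FR=S RL=S RR=W
t=4: phase=(9,14,6,21) vs β=15 → FL=S FR=S RL=S RR=W
t=11: phase=(16,21,13,4) vs β=15 → FL=W FR=W RL=S RR=S
t=16: phase=(21,2,18,9) vs β=15 → FL=W FR=S RL=W RR=S
t=37: phase=(18,23,15,6) vs β=15 → FL=W FR=W RL=W RR=S


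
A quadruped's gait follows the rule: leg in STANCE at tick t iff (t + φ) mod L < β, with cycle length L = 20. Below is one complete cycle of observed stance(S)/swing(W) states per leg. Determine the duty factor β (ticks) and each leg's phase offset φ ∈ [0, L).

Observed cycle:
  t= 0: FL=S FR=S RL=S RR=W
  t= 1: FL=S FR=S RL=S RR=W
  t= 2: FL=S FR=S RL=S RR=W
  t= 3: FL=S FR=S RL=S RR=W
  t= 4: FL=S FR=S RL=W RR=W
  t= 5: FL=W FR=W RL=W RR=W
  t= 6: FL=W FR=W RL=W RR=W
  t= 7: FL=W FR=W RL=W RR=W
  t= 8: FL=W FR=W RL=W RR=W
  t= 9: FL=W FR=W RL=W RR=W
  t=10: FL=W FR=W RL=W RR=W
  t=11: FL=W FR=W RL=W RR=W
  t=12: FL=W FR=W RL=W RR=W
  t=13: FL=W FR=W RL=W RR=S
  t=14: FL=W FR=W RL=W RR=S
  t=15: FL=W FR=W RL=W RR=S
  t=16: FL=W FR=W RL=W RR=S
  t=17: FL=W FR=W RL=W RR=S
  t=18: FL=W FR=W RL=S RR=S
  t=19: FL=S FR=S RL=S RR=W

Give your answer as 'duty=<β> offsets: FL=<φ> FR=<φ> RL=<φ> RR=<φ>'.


duty β = stance ticks per leg = 6
FL: stance ticks = 6; W→S at t=19 → φ=1
FR: stance ticks = 6; W→S at t=19 → φ=1
RL: stance ticks = 6; W→S at t=18 → φ=2
RR: stance ticks = 6; W→S at t=13 → φ=7

duty=6 offsets: FL=1 FR=1 RL=2 RR=7


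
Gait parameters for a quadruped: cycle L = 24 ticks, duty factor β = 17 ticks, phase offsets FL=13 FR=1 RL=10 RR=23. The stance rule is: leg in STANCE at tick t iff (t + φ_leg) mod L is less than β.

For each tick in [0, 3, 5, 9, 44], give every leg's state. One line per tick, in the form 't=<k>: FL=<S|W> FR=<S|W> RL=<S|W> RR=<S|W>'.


t=0: FL=S FR=S RL=S RR=W
t=3: FL=S FR=S RL=S RR=S
t=5: FL=W FR=S RL=S RR=S
t=9: FL=W FR=S RL=W RR=S
t=44: FL=S FR=W RL=S RR=W

t=0: phase=(13,1,10,23) vs β=17 → FL=S FR=S RL=S RR=W
t=3: phase=(16,4,13,2) vs β=17 → FL=S FR=S RL=S RR=S
t=5: phase=(18,6,15,4) vs β=17 → FL=W FR=S RL=S RR=S
t=9: phase=(22,10,19,8) vs β=17 → FL=W FR=S RL=W RR=S
t=44: phase=(9,21,6,19) vs β=17 → FL=S FR=W RL=S RR=W


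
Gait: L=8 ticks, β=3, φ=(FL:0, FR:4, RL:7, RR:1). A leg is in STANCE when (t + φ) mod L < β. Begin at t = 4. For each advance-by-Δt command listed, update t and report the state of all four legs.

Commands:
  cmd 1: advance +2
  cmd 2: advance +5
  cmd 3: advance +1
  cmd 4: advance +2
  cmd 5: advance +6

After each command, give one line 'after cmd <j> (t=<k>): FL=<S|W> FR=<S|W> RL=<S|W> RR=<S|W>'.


after cmd 1 (t=6): FL=W FR=S RL=W RR=W
after cmd 2 (t=11): FL=W FR=W RL=S RR=W
after cmd 3 (t=12): FL=W FR=S RL=W RR=W
after cmd 4 (t=14): FL=W FR=S RL=W RR=W
after cmd 5 (t=20): FL=W FR=S RL=W RR=W

start t=4: FL=W FR=S RL=W RR=W
cmd 1: advance +2 → t=6, phase=(6,2,5,7) → FL=W FR=S RL=W RR=W
cmd 2: advance +5 → t=11, phase=(3,7,2,4) → FL=W FR=W RL=S RR=W
cmd 3: advance +1 → t=12, phase=(4,0,3,5) → FL=W FR=S RL=W RR=W
cmd 4: advance +2 → t=14, phase=(6,2,5,7) → FL=W FR=S RL=W RR=W
cmd 5: advance +6 → t=20, phase=(4,0,3,5) → FL=W FR=S RL=W RR=W


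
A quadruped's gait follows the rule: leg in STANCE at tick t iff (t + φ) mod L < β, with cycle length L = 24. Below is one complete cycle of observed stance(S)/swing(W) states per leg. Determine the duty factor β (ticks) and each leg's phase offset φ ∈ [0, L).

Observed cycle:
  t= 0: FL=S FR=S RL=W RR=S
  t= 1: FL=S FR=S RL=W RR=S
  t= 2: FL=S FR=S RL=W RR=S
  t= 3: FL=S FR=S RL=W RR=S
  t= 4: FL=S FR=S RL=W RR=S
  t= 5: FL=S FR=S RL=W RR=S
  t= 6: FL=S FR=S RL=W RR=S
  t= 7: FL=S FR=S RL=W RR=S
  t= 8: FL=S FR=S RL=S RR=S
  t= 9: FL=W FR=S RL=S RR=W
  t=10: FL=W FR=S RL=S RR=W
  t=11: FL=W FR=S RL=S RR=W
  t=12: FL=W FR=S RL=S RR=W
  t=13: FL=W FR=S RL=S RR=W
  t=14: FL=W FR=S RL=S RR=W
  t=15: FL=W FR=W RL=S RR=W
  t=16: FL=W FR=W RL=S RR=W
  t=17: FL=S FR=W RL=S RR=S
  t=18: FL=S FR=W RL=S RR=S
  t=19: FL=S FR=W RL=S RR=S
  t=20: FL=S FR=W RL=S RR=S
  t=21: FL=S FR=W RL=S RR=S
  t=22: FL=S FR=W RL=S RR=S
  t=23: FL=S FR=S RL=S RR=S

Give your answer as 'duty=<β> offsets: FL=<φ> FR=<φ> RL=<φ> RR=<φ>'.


duty=16 offsets: FL=7 FR=1 RL=16 RR=7

duty β = stance ticks per leg = 16
FL: stance ticks = 16; W→S at t=17 → φ=7
FR: stance ticks = 16; W→S at t=23 → φ=1
RL: stance ticks = 16; W→S at t=8 → φ=16
RR: stance ticks = 16; W→S at t=17 → φ=7


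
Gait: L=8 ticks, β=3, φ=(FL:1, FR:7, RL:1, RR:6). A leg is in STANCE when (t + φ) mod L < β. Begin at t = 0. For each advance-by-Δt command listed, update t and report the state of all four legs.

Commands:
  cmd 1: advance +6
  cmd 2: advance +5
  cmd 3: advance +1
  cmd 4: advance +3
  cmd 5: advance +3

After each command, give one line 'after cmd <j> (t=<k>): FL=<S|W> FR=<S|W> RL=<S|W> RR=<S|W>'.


start t=0: FL=S FR=W RL=S RR=W
cmd 1: advance +6 → t=6, phase=(7,5,7,4) → FL=W FR=W RL=W RR=W
cmd 2: advance +5 → t=11, phase=(4,2,4,1) → FL=W FR=S RL=W RR=S
cmd 3: advance +1 → t=12, phase=(5,3,5,2) → FL=W FR=W RL=W RR=S
cmd 4: advance +3 → t=15, phase=(0,6,0,5) → FL=S FR=W RL=S RR=W
cmd 5: advance +3 → t=18, phase=(3,1,3,0) → FL=W FR=S RL=W RR=S

after cmd 1 (t=6): FL=W FR=W RL=W RR=W
after cmd 2 (t=11): FL=W FR=S RL=W RR=S
after cmd 3 (t=12): FL=W FR=W RL=W RR=S
after cmd 4 (t=15): FL=S FR=W RL=S RR=W
after cmd 5 (t=18): FL=W FR=S RL=W RR=S


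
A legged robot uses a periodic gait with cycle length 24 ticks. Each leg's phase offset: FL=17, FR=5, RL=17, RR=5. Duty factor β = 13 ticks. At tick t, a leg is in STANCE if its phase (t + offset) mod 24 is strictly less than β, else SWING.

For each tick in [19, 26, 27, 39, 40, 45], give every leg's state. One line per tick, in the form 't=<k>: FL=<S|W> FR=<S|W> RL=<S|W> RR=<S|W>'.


t=19: FL=S FR=S RL=S RR=S
t=26: FL=W FR=S RL=W RR=S
t=27: FL=W FR=S RL=W RR=S
t=39: FL=S FR=W RL=S RR=W
t=40: FL=S FR=W RL=S RR=W
t=45: FL=W FR=S RL=W RR=S

t=19: phase=(12,0,12,0) vs β=13 → FL=S FR=S RL=S RR=S
t=26: phase=(19,7,19,7) vs β=13 → FL=W FR=S RL=W RR=S
t=27: phase=(20,8,20,8) vs β=13 → FL=W FR=S RL=W RR=S
t=39: phase=(8,20,8,20) vs β=13 → FL=S FR=W RL=S RR=W
t=40: phase=(9,21,9,21) vs β=13 → FL=S FR=W RL=S RR=W
t=45: phase=(14,2,14,2) vs β=13 → FL=W FR=S RL=W RR=S


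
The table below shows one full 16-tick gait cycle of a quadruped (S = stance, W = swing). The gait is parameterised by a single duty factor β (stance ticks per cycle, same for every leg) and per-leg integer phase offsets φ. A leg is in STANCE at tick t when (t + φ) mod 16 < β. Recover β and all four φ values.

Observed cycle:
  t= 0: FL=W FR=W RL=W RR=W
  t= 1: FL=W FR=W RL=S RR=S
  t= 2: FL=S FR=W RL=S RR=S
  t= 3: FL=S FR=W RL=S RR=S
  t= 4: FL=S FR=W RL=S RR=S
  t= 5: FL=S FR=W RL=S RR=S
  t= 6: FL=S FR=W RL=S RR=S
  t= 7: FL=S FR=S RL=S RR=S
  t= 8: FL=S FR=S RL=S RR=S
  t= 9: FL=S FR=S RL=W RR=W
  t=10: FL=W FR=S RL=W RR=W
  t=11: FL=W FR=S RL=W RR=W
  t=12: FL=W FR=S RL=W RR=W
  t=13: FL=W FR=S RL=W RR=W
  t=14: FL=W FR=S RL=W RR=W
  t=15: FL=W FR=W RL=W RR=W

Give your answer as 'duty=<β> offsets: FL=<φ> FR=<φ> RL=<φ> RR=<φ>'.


duty=8 offsets: FL=14 FR=9 RL=15 RR=15

duty β = stance ticks per leg = 8
FL: stance ticks = 8; W→S at t=2 → φ=14
FR: stance ticks = 8; W→S at t=7 → φ=9
RL: stance ticks = 8; W→S at t=1 → φ=15
RR: stance ticks = 8; W→S at t=1 → φ=15


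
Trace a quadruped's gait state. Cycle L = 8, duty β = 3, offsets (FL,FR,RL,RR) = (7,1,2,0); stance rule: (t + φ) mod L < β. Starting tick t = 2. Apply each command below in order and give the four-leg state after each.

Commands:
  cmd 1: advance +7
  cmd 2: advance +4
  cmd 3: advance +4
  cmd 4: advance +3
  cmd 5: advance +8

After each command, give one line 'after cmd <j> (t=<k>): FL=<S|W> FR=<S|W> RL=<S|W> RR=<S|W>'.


after cmd 1 (t=9): FL=S FR=S RL=W RR=S
after cmd 2 (t=13): FL=W FR=W RL=W RR=W
after cmd 3 (t=17): FL=S FR=S RL=W RR=S
after cmd 4 (t=20): FL=W FR=W RL=W RR=W
after cmd 5 (t=28): FL=W FR=W RL=W RR=W

start t=2: FL=S FR=W RL=W RR=S
cmd 1: advance +7 → t=9, phase=(0,2,3,1) → FL=S FR=S RL=W RR=S
cmd 2: advance +4 → t=13, phase=(4,6,7,5) → FL=W FR=W RL=W RR=W
cmd 3: advance +4 → t=17, phase=(0,2,3,1) → FL=S FR=S RL=W RR=S
cmd 4: advance +3 → t=20, phase=(3,5,6,4) → FL=W FR=W RL=W RR=W
cmd 5: advance +8 → t=28, phase=(3,5,6,4) → FL=W FR=W RL=W RR=W


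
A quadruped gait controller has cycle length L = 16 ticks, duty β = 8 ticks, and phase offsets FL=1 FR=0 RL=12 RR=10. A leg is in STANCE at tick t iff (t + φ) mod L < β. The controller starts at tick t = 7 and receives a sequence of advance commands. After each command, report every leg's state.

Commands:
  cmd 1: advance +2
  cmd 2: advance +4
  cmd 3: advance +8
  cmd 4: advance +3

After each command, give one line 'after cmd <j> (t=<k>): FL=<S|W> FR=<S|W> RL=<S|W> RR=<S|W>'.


after cmd 1 (t=9): FL=W FR=W RL=S RR=S
after cmd 2 (t=13): FL=W FR=W RL=W RR=S
after cmd 3 (t=21): FL=S FR=S RL=S RR=W
after cmd 4 (t=24): FL=W FR=W RL=S RR=S

start t=7: FL=W FR=S RL=S RR=S
cmd 1: advance +2 → t=9, phase=(10,9,5,3) → FL=W FR=W RL=S RR=S
cmd 2: advance +4 → t=13, phase=(14,13,9,7) → FL=W FR=W RL=W RR=S
cmd 3: advance +8 → t=21, phase=(6,5,1,15) → FL=S FR=S RL=S RR=W
cmd 4: advance +3 → t=24, phase=(9,8,4,2) → FL=W FR=W RL=S RR=S


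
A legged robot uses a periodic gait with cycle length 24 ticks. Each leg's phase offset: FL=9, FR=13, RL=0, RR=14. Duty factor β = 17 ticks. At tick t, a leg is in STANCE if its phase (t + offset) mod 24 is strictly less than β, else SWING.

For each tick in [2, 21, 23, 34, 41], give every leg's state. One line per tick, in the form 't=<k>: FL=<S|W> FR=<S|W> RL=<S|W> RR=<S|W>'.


t=2: phase=(11,15,2,16) vs β=17 → FL=S FR=S RL=S RR=S
t=21: phase=(6,10,21,11) vs β=17 → FL=S FR=S RL=W RR=S
t=23: phase=(8,12,23,13) vs β=17 → FL=S FR=S RL=W RR=S
t=34: phase=(19,23,10,0) vs β=17 → FL=W FR=W RL=S RR=S
t=41: phase=(2,6,17,7) vs β=17 → FL=S FR=S RL=W RR=S

t=2: FL=S FR=S RL=S RR=S
t=21: FL=S FR=S RL=W RR=S
t=23: FL=S FR=S RL=W RR=S
t=34: FL=W FR=W RL=S RR=S
t=41: FL=S FR=S RL=W RR=S


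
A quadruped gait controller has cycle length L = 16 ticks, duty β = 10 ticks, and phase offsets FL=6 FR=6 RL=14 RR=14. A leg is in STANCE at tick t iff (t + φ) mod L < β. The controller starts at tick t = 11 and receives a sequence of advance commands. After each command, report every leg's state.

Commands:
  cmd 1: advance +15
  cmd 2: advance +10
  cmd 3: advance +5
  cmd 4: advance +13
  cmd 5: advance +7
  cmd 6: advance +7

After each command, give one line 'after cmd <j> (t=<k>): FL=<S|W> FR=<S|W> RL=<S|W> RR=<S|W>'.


start t=11: FL=S FR=S RL=S RR=S
cmd 1: advance +15 → t=26, phase=(0,0,8,8) → FL=S FR=S RL=S RR=S
cmd 2: advance +10 → t=36, phase=(10,10,2,2) → FL=W FR=W RL=S RR=S
cmd 3: advance +5 → t=41, phase=(15,15,7,7) → FL=W FR=W RL=S RR=S
cmd 4: advance +13 → t=54, phase=(12,12,4,4) → FL=W FR=W RL=S RR=S
cmd 5: advance +7 → t=61, phase=(3,3,11,11) → FL=S FR=S RL=W RR=W
cmd 6: advance +7 → t=68, phase=(10,10,2,2) → FL=W FR=W RL=S RR=S

after cmd 1 (t=26): FL=S FR=S RL=S RR=S
after cmd 2 (t=36): FL=W FR=W RL=S RR=S
after cmd 3 (t=41): FL=W FR=W RL=S RR=S
after cmd 4 (t=54): FL=W FR=W RL=S RR=S
after cmd 5 (t=61): FL=S FR=S RL=W RR=W
after cmd 6 (t=68): FL=W FR=W RL=S RR=S


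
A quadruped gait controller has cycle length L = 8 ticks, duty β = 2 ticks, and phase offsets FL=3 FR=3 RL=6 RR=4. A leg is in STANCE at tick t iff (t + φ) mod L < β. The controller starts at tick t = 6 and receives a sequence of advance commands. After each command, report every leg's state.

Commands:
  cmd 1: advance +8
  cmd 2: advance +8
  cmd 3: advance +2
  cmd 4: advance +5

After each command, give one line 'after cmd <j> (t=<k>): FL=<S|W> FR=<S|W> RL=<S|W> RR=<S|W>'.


after cmd 1 (t=14): FL=S FR=S RL=W RR=W
after cmd 2 (t=22): FL=S FR=S RL=W RR=W
after cmd 3 (t=24): FL=W FR=W RL=W RR=W
after cmd 4 (t=29): FL=S FR=S RL=W RR=S

start t=6: FL=S FR=S RL=W RR=W
cmd 1: advance +8 → t=14, phase=(1,1,4,2) → FL=S FR=S RL=W RR=W
cmd 2: advance +8 → t=22, phase=(1,1,4,2) → FL=S FR=S RL=W RR=W
cmd 3: advance +2 → t=24, phase=(3,3,6,4) → FL=W FR=W RL=W RR=W
cmd 4: advance +5 → t=29, phase=(0,0,3,1) → FL=S FR=S RL=W RR=S


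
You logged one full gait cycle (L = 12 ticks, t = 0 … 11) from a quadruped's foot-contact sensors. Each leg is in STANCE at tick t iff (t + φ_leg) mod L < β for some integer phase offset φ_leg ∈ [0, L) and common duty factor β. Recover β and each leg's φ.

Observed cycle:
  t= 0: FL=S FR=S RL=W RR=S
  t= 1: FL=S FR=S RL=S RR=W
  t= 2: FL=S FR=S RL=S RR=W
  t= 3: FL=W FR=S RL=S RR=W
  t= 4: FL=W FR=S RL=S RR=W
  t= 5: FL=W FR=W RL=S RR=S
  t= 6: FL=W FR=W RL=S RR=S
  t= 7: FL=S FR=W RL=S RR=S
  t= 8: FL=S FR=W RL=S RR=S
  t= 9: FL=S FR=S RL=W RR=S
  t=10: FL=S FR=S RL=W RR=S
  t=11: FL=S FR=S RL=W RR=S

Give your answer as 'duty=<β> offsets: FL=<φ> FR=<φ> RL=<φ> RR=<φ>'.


duty β = stance ticks per leg = 8
FL: stance ticks = 8; W→S at t=7 → φ=5
FR: stance ticks = 8; W→S at t=9 → φ=3
RL: stance ticks = 8; W→S at t=1 → φ=11
RR: stance ticks = 8; W→S at t=5 → φ=7

duty=8 offsets: FL=5 FR=3 RL=11 RR=7


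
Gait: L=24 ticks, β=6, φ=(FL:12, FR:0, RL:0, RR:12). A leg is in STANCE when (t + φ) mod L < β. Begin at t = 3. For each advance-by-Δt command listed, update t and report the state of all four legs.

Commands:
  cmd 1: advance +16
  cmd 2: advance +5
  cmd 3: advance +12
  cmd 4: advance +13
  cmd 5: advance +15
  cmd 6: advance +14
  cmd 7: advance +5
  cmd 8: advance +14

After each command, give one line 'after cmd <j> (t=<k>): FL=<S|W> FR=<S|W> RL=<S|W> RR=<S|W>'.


start t=3: FL=W FR=S RL=S RR=W
cmd 1: advance +16 → t=19, phase=(7,19,19,7) → FL=W FR=W RL=W RR=W
cmd 2: advance +5 → t=24, phase=(12,0,0,12) → FL=W FR=S RL=S RR=W
cmd 3: advance +12 → t=36, phase=(0,12,12,0) → FL=S FR=W RL=W RR=S
cmd 4: advance +13 → t=49, phase=(13,1,1,13) → FL=W FR=S RL=S RR=W
cmd 5: advance +15 → t=64, phase=(4,16,16,4) → FL=S FR=W RL=W RR=S
cmd 6: advance +14 → t=78, phase=(18,6,6,18) → FL=W FR=W RL=W RR=W
cmd 7: advance +5 → t=83, phase=(23,11,11,23) → FL=W FR=W RL=W RR=W
cmd 8: advance +14 → t=97, phase=(13,1,1,13) → FL=W FR=S RL=S RR=W

after cmd 1 (t=19): FL=W FR=W RL=W RR=W
after cmd 2 (t=24): FL=W FR=S RL=S RR=W
after cmd 3 (t=36): FL=S FR=W RL=W RR=S
after cmd 4 (t=49): FL=W FR=S RL=S RR=W
after cmd 5 (t=64): FL=S FR=W RL=W RR=S
after cmd 6 (t=78): FL=W FR=W RL=W RR=W
after cmd 7 (t=83): FL=W FR=W RL=W RR=W
after cmd 8 (t=97): FL=W FR=S RL=S RR=W


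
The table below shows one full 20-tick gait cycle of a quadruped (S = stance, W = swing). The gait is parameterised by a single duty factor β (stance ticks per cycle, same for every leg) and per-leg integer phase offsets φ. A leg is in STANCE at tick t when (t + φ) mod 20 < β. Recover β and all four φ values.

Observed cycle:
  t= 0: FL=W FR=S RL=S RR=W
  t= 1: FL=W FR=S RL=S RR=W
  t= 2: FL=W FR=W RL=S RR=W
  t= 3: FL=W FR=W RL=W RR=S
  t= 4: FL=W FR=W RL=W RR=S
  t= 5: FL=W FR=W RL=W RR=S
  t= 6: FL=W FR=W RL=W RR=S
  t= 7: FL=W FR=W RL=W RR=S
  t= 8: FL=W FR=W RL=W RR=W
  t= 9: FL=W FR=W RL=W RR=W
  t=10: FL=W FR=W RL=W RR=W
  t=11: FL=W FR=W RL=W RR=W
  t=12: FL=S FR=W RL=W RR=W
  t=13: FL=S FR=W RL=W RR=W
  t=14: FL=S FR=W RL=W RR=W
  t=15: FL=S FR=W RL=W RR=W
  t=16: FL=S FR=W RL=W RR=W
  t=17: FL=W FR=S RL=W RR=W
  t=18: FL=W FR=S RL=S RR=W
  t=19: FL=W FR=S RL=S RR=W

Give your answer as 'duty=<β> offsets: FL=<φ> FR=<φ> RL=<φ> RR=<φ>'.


duty=5 offsets: FL=8 FR=3 RL=2 RR=17

duty β = stance ticks per leg = 5
FL: stance ticks = 5; W→S at t=12 → φ=8
FR: stance ticks = 5; W→S at t=17 → φ=3
RL: stance ticks = 5; W→S at t=18 → φ=2
RR: stance ticks = 5; W→S at t=3 → φ=17


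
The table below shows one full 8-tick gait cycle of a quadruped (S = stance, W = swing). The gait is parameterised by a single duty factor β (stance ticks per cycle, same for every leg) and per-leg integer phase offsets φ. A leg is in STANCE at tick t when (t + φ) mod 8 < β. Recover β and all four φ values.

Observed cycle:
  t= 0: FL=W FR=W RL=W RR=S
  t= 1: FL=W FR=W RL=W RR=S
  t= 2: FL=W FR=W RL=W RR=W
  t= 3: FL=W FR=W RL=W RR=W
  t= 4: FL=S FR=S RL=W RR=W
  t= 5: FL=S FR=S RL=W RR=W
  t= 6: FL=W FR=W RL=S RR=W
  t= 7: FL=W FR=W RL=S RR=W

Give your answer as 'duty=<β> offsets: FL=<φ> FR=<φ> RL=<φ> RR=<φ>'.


duty β = stance ticks per leg = 2
FL: stance ticks = 2; W→S at t=4 → φ=4
FR: stance ticks = 2; W→S at t=4 → φ=4
RL: stance ticks = 2; W→S at t=6 → φ=2
RR: stance ticks = 2; W→S at t=0 → φ=0

duty=2 offsets: FL=4 FR=4 RL=2 RR=0


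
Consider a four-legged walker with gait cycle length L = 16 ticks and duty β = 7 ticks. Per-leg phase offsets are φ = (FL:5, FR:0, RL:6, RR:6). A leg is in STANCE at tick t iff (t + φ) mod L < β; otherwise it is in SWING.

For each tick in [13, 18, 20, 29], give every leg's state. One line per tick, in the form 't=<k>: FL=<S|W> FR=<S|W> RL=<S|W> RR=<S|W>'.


t=13: FL=S FR=W RL=S RR=S
t=18: FL=W FR=S RL=W RR=W
t=20: FL=W FR=S RL=W RR=W
t=29: FL=S FR=W RL=S RR=S

t=13: phase=(2,13,3,3) vs β=7 → FL=S FR=W RL=S RR=S
t=18: phase=(7,2,8,8) vs β=7 → FL=W FR=S RL=W RR=W
t=20: phase=(9,4,10,10) vs β=7 → FL=W FR=S RL=W RR=W
t=29: phase=(2,13,3,3) vs β=7 → FL=S FR=W RL=S RR=S


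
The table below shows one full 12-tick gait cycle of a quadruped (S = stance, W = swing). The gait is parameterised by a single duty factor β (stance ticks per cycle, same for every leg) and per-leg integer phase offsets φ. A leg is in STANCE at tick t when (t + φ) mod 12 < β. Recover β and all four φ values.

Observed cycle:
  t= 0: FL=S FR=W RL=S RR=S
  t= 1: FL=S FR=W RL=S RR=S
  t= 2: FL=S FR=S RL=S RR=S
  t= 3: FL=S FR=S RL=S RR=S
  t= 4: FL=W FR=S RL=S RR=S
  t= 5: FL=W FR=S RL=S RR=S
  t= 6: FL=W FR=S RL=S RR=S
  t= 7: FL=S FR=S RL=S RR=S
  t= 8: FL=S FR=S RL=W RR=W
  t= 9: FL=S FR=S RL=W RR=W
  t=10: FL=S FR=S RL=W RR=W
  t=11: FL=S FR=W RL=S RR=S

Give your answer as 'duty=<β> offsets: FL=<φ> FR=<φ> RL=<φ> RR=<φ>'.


duty=9 offsets: FL=5 FR=10 RL=1 RR=1

duty β = stance ticks per leg = 9
FL: stance ticks = 9; W→S at t=7 → φ=5
FR: stance ticks = 9; W→S at t=2 → φ=10
RL: stance ticks = 9; W→S at t=11 → φ=1
RR: stance ticks = 9; W→S at t=11 → φ=1


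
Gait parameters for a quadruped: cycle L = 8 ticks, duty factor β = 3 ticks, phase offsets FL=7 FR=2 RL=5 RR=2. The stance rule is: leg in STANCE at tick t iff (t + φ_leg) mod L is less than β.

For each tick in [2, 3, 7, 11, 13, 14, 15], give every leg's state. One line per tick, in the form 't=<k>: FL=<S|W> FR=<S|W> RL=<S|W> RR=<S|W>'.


t=2: phase=(1,4,7,4) vs β=3 → FL=S FR=W RL=W RR=W
t=3: phase=(2,5,0,5) vs β=3 → FL=S FR=W RL=S RR=W
t=7: phase=(6,1,4,1) vs β=3 → FL=W FR=S RL=W RR=S
t=11: phase=(2,5,0,5) vs β=3 → FL=S FR=W RL=S RR=W
t=13: phase=(4,7,2,7) vs β=3 → FL=W FR=W RL=S RR=W
t=14: phase=(5,0,3,0) vs β=3 → FL=W FR=S RL=W RR=S
t=15: phase=(6,1,4,1) vs β=3 → FL=W FR=S RL=W RR=S

t=2: FL=S FR=W RL=W RR=W
t=3: FL=S FR=W RL=S RR=W
t=7: FL=W FR=S RL=W RR=S
t=11: FL=S FR=W RL=S RR=W
t=13: FL=W FR=W RL=S RR=W
t=14: FL=W FR=S RL=W RR=S
t=15: FL=W FR=S RL=W RR=S


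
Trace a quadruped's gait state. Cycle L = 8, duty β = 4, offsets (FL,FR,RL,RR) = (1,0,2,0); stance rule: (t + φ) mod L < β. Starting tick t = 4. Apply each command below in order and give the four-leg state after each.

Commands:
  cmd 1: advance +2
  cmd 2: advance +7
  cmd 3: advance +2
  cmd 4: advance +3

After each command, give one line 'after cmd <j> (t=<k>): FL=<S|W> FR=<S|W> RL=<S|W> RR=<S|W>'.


start t=4: FL=W FR=W RL=W RR=W
cmd 1: advance +2 → t=6, phase=(7,6,0,6) → FL=W FR=W RL=S RR=W
cmd 2: advance +7 → t=13, phase=(6,5,7,5) → FL=W FR=W RL=W RR=W
cmd 3: advance +2 → t=15, phase=(0,7,1,7) → FL=S FR=W RL=S RR=W
cmd 4: advance +3 → t=18, phase=(3,2,4,2) → FL=S FR=S RL=W RR=S

after cmd 1 (t=6): FL=W FR=W RL=S RR=W
after cmd 2 (t=13): FL=W FR=W RL=W RR=W
after cmd 3 (t=15): FL=S FR=W RL=S RR=W
after cmd 4 (t=18): FL=S FR=S RL=W RR=S


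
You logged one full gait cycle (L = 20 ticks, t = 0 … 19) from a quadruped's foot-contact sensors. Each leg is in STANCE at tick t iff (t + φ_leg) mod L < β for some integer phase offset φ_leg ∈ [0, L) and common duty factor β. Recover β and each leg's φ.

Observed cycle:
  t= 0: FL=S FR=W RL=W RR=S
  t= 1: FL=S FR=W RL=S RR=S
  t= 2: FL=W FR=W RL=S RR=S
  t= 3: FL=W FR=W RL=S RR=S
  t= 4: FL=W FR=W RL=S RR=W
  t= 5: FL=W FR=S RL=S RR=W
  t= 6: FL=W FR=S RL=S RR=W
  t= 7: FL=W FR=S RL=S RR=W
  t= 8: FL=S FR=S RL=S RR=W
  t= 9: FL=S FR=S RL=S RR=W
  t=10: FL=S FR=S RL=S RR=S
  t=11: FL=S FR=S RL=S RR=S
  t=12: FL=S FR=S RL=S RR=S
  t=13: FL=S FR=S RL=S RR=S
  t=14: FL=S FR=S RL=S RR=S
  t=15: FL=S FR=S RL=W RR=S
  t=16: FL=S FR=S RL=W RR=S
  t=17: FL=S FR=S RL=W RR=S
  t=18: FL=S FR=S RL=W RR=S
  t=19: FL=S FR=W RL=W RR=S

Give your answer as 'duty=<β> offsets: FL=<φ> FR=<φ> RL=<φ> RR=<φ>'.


duty β = stance ticks per leg = 14
FL: stance ticks = 14; W→S at t=8 → φ=12
FR: stance ticks = 14; W→S at t=5 → φ=15
RL: stance ticks = 14; W→S at t=1 → φ=19
RR: stance ticks = 14; W→S at t=10 → φ=10

duty=14 offsets: FL=12 FR=15 RL=19 RR=10


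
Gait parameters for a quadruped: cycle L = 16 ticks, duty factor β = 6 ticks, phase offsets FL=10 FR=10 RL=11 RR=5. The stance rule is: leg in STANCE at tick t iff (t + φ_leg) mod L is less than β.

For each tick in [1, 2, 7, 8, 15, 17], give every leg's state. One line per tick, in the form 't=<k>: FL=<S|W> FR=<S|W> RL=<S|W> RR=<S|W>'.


t=1: phase=(11,11,12,6) vs β=6 → FL=W FR=W RL=W RR=W
t=2: phase=(12,12,13,7) vs β=6 → FL=W FR=W RL=W RR=W
t=7: phase=(1,1,2,12) vs β=6 → FL=S FR=S RL=S RR=W
t=8: phase=(2,2,3,13) vs β=6 → FL=S FR=S RL=S RR=W
t=15: phase=(9,9,10,4) vs β=6 → FL=W FR=W RL=W RR=S
t=17: phase=(11,11,12,6) vs β=6 → FL=W FR=W RL=W RR=W

t=1: FL=W FR=W RL=W RR=W
t=2: FL=W FR=W RL=W RR=W
t=7: FL=S FR=S RL=S RR=W
t=8: FL=S FR=S RL=S RR=W
t=15: FL=W FR=W RL=W RR=S
t=17: FL=W FR=W RL=W RR=W


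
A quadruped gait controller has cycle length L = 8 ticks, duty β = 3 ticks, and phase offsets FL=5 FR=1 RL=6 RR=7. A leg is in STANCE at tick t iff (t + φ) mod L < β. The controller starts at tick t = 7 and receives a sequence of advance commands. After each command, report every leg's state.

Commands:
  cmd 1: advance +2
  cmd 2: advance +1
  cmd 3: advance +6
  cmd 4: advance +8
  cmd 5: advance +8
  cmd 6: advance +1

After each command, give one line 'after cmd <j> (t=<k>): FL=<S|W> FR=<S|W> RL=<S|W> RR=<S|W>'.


after cmd 1 (t=9): FL=W FR=S RL=W RR=S
after cmd 2 (t=10): FL=W FR=W RL=S RR=S
after cmd 3 (t=16): FL=W FR=S RL=W RR=W
after cmd 4 (t=24): FL=W FR=S RL=W RR=W
after cmd 5 (t=32): FL=W FR=S RL=W RR=W
after cmd 6 (t=33): FL=W FR=S RL=W RR=S

start t=7: FL=W FR=S RL=W RR=W
cmd 1: advance +2 → t=9, phase=(6,2,7,0) → FL=W FR=S RL=W RR=S
cmd 2: advance +1 → t=10, phase=(7,3,0,1) → FL=W FR=W RL=S RR=S
cmd 3: advance +6 → t=16, phase=(5,1,6,7) → FL=W FR=S RL=W RR=W
cmd 4: advance +8 → t=24, phase=(5,1,6,7) → FL=W FR=S RL=W RR=W
cmd 5: advance +8 → t=32, phase=(5,1,6,7) → FL=W FR=S RL=W RR=W
cmd 6: advance +1 → t=33, phase=(6,2,7,0) → FL=W FR=S RL=W RR=S


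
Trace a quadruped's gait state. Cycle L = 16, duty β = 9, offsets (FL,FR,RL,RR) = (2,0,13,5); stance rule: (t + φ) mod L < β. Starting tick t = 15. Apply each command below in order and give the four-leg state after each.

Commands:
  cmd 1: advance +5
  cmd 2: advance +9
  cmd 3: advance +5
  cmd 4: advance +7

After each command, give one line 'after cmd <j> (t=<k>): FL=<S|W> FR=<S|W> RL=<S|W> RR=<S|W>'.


after cmd 1 (t=20): FL=S FR=S RL=S RR=W
after cmd 2 (t=29): FL=W FR=W RL=W RR=S
after cmd 3 (t=34): FL=S FR=S RL=W RR=S
after cmd 4 (t=41): FL=W FR=W RL=S RR=W

start t=15: FL=S FR=W RL=W RR=S
cmd 1: advance +5 → t=20, phase=(6,4,1,9) → FL=S FR=S RL=S RR=W
cmd 2: advance +9 → t=29, phase=(15,13,10,2) → FL=W FR=W RL=W RR=S
cmd 3: advance +5 → t=34, phase=(4,2,15,7) → FL=S FR=S RL=W RR=S
cmd 4: advance +7 → t=41, phase=(11,9,6,14) → FL=W FR=W RL=S RR=W


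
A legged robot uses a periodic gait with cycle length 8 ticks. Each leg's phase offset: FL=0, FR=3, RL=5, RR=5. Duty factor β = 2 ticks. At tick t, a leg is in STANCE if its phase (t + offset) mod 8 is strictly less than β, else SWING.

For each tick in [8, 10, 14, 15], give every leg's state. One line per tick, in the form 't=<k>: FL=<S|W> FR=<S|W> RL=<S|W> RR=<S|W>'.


t=8: phase=(0,3,5,5) vs β=2 → FL=S FR=W RL=W RR=W
t=10: phase=(2,5,7,7) vs β=2 → FL=W FR=W RL=W RR=W
t=14: phase=(6,1,3,3) vs β=2 → FL=W FR=S RL=W RR=W
t=15: phase=(7,2,4,4) vs β=2 → FL=W FR=W RL=W RR=W

t=8: FL=S FR=W RL=W RR=W
t=10: FL=W FR=W RL=W RR=W
t=14: FL=W FR=S RL=W RR=W
t=15: FL=W FR=W RL=W RR=W


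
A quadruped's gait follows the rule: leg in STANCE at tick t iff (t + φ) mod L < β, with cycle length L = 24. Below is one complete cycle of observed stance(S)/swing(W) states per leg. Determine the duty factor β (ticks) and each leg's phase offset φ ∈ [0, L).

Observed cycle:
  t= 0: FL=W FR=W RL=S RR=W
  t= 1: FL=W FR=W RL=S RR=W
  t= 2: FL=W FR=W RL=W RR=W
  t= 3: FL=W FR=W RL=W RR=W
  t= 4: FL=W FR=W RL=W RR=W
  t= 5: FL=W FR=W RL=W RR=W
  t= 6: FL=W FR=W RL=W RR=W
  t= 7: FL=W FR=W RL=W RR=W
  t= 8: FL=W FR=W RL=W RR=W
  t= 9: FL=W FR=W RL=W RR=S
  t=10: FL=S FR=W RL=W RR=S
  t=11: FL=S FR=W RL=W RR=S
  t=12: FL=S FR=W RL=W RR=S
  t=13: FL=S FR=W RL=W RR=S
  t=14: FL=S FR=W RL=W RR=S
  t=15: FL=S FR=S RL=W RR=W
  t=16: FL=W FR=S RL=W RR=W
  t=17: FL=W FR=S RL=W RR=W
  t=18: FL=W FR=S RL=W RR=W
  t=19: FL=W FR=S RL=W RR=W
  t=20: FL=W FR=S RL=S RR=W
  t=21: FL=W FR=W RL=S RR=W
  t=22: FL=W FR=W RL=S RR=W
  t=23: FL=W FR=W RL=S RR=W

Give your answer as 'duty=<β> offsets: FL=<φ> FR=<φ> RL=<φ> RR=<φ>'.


duty β = stance ticks per leg = 6
FL: stance ticks = 6; W→S at t=10 → φ=14
FR: stance ticks = 6; W→S at t=15 → φ=9
RL: stance ticks = 6; W→S at t=20 → φ=4
RR: stance ticks = 6; W→S at t=9 → φ=15

duty=6 offsets: FL=14 FR=9 RL=4 RR=15


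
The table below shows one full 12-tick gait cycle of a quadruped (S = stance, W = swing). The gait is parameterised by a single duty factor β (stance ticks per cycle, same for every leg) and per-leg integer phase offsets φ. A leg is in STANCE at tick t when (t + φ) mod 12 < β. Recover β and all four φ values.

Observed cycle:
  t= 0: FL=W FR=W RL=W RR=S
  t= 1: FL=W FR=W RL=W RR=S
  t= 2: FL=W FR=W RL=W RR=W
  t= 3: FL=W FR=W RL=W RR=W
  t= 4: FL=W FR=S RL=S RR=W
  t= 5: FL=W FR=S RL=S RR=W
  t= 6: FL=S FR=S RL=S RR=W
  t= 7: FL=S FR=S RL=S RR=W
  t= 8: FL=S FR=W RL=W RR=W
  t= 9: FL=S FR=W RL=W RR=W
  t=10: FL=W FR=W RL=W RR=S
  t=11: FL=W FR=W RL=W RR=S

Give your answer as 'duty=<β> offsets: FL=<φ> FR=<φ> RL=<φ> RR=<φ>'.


duty β = stance ticks per leg = 4
FL: stance ticks = 4; W→S at t=6 → φ=6
FR: stance ticks = 4; W→S at t=4 → φ=8
RL: stance ticks = 4; W→S at t=4 → φ=8
RR: stance ticks = 4; W→S at t=10 → φ=2

duty=4 offsets: FL=6 FR=8 RL=8 RR=2


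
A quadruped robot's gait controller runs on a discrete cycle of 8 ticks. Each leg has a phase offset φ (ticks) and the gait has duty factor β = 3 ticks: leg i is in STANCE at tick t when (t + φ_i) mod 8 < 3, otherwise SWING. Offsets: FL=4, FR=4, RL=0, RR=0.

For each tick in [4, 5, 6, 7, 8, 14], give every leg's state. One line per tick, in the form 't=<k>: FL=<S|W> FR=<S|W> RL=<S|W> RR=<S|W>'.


t=4: FL=S FR=S RL=W RR=W
t=5: FL=S FR=S RL=W RR=W
t=6: FL=S FR=S RL=W RR=W
t=7: FL=W FR=W RL=W RR=W
t=8: FL=W FR=W RL=S RR=S
t=14: FL=S FR=S RL=W RR=W

t=4: phase=(0,0,4,4) vs β=3 → FL=S FR=S RL=W RR=W
t=5: phase=(1,1,5,5) vs β=3 → FL=S FR=S RL=W RR=W
t=6: phase=(2,2,6,6) vs β=3 → FL=S FR=S RL=W RR=W
t=7: phase=(3,3,7,7) vs β=3 → FL=W FR=W RL=W RR=W
t=8: phase=(4,4,0,0) vs β=3 → FL=W FR=W RL=S RR=S
t=14: phase=(2,2,6,6) vs β=3 → FL=S FR=S RL=W RR=W


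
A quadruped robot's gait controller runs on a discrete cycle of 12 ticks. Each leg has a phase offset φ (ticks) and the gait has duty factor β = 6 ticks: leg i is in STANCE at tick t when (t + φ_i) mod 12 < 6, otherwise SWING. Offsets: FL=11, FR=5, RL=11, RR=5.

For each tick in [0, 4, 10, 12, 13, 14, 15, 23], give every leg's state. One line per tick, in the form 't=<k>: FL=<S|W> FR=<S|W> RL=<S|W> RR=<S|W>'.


t=0: phase=(11,5,11,5) vs β=6 → FL=W FR=S RL=W RR=S
t=4: phase=(3,9,3,9) vs β=6 → FL=S FR=W RL=S RR=W
t=10: phase=(9,3,9,3) vs β=6 → FL=W FR=S RL=W RR=S
t=12: phase=(11,5,11,5) vs β=6 → FL=W FR=S RL=W RR=S
t=13: phase=(0,6,0,6) vs β=6 → FL=S FR=W RL=S RR=W
t=14: phase=(1,7,1,7) vs β=6 → FL=S FR=W RL=S RR=W
t=15: phase=(2,8,2,8) vs β=6 → FL=S FR=W RL=S RR=W
t=23: phase=(10,4,10,4) vs β=6 → FL=W FR=S RL=W RR=S

t=0: FL=W FR=S RL=W RR=S
t=4: FL=S FR=W RL=S RR=W
t=10: FL=W FR=S RL=W RR=S
t=12: FL=W FR=S RL=W RR=S
t=13: FL=S FR=W RL=S RR=W
t=14: FL=S FR=W RL=S RR=W
t=15: FL=S FR=W RL=S RR=W
t=23: FL=W FR=S RL=W RR=S


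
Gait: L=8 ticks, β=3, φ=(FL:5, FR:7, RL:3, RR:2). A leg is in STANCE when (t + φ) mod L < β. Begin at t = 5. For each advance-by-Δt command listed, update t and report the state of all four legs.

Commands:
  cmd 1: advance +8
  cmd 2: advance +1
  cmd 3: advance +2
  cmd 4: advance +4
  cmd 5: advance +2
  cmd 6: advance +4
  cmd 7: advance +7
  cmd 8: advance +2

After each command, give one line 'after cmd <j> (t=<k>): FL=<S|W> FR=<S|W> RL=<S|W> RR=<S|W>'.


start t=5: FL=S FR=W RL=S RR=W
cmd 1: advance +8 → t=13, phase=(2,4,0,7) → FL=S FR=W RL=S RR=W
cmd 2: advance +1 → t=14, phase=(3,5,1,0) → FL=W FR=W RL=S RR=S
cmd 3: advance +2 → t=16, phase=(5,7,3,2) → FL=W FR=W RL=W RR=S
cmd 4: advance +4 → t=20, phase=(1,3,7,6) → FL=S FR=W RL=W RR=W
cmd 5: advance +2 → t=22, phase=(3,5,1,0) → FL=W FR=W RL=S RR=S
cmd 6: advance +4 → t=26, phase=(7,1,5,4) → FL=W FR=S RL=W RR=W
cmd 7: advance +7 → t=33, phase=(6,0,4,3) → FL=W FR=S RL=W RR=W
cmd 8: advance +2 → t=35, phase=(0,2,6,5) → FL=S FR=S RL=W RR=W

after cmd 1 (t=13): FL=S FR=W RL=S RR=W
after cmd 2 (t=14): FL=W FR=W RL=S RR=S
after cmd 3 (t=16): FL=W FR=W RL=W RR=S
after cmd 4 (t=20): FL=S FR=W RL=W RR=W
after cmd 5 (t=22): FL=W FR=W RL=S RR=S
after cmd 6 (t=26): FL=W FR=S RL=W RR=W
after cmd 7 (t=33): FL=W FR=S RL=W RR=W
after cmd 8 (t=35): FL=S FR=S RL=W RR=W


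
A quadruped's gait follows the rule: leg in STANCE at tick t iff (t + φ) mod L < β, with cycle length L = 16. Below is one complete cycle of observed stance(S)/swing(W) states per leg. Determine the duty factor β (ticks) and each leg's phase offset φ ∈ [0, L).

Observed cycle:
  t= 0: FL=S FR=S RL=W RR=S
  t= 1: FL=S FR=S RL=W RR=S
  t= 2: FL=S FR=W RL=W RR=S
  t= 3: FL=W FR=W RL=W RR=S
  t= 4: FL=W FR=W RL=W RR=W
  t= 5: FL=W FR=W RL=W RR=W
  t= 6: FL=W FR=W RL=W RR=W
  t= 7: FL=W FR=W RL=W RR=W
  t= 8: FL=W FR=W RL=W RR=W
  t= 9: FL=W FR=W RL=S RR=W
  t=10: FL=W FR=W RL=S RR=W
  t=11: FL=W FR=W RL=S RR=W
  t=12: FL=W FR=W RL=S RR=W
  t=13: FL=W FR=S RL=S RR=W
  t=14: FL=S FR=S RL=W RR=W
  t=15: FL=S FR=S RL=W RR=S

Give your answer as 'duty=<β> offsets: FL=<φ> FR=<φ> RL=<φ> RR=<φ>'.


duty β = stance ticks per leg = 5
FL: stance ticks = 5; W→S at t=14 → φ=2
FR: stance ticks = 5; W→S at t=13 → φ=3
RL: stance ticks = 5; W→S at t=9 → φ=7
RR: stance ticks = 5; W→S at t=15 → φ=1

duty=5 offsets: FL=2 FR=3 RL=7 RR=1


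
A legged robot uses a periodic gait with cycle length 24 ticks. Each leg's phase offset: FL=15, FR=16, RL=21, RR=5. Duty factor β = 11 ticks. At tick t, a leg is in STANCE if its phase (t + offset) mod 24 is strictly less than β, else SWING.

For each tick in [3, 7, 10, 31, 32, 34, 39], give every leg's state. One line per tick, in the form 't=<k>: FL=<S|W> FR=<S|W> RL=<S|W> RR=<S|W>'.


t=3: FL=W FR=W RL=S RR=S
t=7: FL=W FR=W RL=S RR=W
t=10: FL=S FR=S RL=S RR=W
t=31: FL=W FR=W RL=S RR=W
t=32: FL=W FR=S RL=S RR=W
t=34: FL=S FR=S RL=S RR=W
t=39: FL=S FR=S RL=W RR=W

t=3: phase=(18,19,0,8) vs β=11 → FL=W FR=W RL=S RR=S
t=7: phase=(22,23,4,12) vs β=11 → FL=W FR=W RL=S RR=W
t=10: phase=(1,2,7,15) vs β=11 → FL=S FR=S RL=S RR=W
t=31: phase=(22,23,4,12) vs β=11 → FL=W FR=W RL=S RR=W
t=32: phase=(23,0,5,13) vs β=11 → FL=W FR=S RL=S RR=W
t=34: phase=(1,2,7,15) vs β=11 → FL=S FR=S RL=S RR=W
t=39: phase=(6,7,12,20) vs β=11 → FL=S FR=S RL=W RR=W


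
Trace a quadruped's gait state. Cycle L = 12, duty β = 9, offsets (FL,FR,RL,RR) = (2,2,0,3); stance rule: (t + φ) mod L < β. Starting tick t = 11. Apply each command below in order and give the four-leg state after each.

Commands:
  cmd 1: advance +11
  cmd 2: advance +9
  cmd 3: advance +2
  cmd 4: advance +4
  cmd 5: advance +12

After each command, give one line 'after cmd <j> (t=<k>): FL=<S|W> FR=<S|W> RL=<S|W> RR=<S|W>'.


start t=11: FL=S FR=S RL=W RR=S
cmd 1: advance +11 → t=22, phase=(0,0,10,1) → FL=S FR=S RL=W RR=S
cmd 2: advance +9 → t=31, phase=(9,9,7,10) → FL=W FR=W RL=S RR=W
cmd 3: advance +2 → t=33, phase=(11,11,9,0) → FL=W FR=W RL=W RR=S
cmd 4: advance +4 → t=37, phase=(3,3,1,4) → FL=S FR=S RL=S RR=S
cmd 5: advance +12 → t=49, phase=(3,3,1,4) → FL=S FR=S RL=S RR=S

after cmd 1 (t=22): FL=S FR=S RL=W RR=S
after cmd 2 (t=31): FL=W FR=W RL=S RR=W
after cmd 3 (t=33): FL=W FR=W RL=W RR=S
after cmd 4 (t=37): FL=S FR=S RL=S RR=S
after cmd 5 (t=49): FL=S FR=S RL=S RR=S


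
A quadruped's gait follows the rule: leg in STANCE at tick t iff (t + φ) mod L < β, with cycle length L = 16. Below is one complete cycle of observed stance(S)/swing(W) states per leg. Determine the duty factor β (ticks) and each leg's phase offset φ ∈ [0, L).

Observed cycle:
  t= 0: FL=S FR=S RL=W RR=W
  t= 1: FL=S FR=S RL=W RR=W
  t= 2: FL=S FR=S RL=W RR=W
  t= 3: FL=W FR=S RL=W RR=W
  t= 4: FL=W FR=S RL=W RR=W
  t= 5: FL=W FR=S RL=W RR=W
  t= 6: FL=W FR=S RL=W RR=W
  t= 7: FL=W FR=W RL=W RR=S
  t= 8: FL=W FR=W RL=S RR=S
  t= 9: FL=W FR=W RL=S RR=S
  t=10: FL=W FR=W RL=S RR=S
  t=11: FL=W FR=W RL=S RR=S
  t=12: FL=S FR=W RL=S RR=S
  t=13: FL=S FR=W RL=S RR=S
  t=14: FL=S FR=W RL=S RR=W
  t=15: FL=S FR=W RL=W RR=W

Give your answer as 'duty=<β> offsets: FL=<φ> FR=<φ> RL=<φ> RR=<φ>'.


duty β = stance ticks per leg = 7
FL: stance ticks = 7; W→S at t=12 → φ=4
FR: stance ticks = 7; W→S at t=0 → φ=0
RL: stance ticks = 7; W→S at t=8 → φ=8
RR: stance ticks = 7; W→S at t=7 → φ=9

duty=7 offsets: FL=4 FR=0 RL=8 RR=9


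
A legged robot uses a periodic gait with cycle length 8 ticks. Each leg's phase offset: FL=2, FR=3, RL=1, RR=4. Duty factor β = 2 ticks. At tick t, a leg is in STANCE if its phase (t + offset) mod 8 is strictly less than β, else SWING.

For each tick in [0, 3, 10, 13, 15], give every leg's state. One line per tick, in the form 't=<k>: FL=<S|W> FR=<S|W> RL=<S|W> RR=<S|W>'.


t=0: phase=(2,3,1,4) vs β=2 → FL=W FR=W RL=S RR=W
t=3: phase=(5,6,4,7) vs β=2 → FL=W FR=W RL=W RR=W
t=10: phase=(4,5,3,6) vs β=2 → FL=W FR=W RL=W RR=W
t=13: phase=(7,0,6,1) vs β=2 → FL=W FR=S RL=W RR=S
t=15: phase=(1,2,0,3) vs β=2 → FL=S FR=W RL=S RR=W

t=0: FL=W FR=W RL=S RR=W
t=3: FL=W FR=W RL=W RR=W
t=10: FL=W FR=W RL=W RR=W
t=13: FL=W FR=S RL=W RR=S
t=15: FL=S FR=W RL=S RR=W


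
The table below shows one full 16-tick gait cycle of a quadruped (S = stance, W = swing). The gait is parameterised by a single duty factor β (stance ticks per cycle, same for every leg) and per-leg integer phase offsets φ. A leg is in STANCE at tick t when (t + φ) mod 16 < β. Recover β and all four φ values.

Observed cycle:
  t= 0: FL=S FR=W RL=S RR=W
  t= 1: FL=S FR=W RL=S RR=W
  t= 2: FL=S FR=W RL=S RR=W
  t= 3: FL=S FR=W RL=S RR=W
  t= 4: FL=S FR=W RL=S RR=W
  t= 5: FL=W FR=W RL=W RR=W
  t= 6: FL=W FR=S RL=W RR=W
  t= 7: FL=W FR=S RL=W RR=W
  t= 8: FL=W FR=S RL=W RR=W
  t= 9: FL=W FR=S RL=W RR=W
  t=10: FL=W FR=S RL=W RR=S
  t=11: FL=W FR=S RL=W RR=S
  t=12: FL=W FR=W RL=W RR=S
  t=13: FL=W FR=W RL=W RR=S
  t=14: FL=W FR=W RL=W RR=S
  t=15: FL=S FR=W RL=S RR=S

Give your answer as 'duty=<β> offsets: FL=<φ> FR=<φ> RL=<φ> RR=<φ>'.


duty β = stance ticks per leg = 6
FL: stance ticks = 6; W→S at t=15 → φ=1
FR: stance ticks = 6; W→S at t=6 → φ=10
RL: stance ticks = 6; W→S at t=15 → φ=1
RR: stance ticks = 6; W→S at t=10 → φ=6

duty=6 offsets: FL=1 FR=10 RL=1 RR=6


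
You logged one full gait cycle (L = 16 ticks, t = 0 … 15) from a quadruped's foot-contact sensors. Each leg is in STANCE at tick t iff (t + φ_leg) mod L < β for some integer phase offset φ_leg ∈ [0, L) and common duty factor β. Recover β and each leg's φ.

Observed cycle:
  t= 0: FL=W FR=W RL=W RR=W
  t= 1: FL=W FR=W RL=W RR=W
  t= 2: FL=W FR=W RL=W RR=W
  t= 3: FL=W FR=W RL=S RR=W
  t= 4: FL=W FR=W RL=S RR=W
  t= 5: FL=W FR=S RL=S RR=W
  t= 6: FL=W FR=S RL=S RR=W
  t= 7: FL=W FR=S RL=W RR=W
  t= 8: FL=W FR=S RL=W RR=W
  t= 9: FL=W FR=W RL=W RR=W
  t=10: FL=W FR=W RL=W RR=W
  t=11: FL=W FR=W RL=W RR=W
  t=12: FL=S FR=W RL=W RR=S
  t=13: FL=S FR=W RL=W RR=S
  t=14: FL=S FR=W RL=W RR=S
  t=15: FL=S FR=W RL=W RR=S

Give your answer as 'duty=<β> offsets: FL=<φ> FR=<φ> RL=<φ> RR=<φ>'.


duty β = stance ticks per leg = 4
FL: stance ticks = 4; W→S at t=12 → φ=4
FR: stance ticks = 4; W→S at t=5 → φ=11
RL: stance ticks = 4; W→S at t=3 → φ=13
RR: stance ticks = 4; W→S at t=12 → φ=4

duty=4 offsets: FL=4 FR=11 RL=13 RR=4


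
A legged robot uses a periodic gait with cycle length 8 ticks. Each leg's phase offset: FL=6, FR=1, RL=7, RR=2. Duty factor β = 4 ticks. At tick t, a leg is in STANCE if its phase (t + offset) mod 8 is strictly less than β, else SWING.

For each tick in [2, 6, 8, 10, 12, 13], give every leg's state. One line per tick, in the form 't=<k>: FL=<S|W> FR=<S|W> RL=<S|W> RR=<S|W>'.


t=2: FL=S FR=S RL=S RR=W
t=6: FL=W FR=W RL=W RR=S
t=8: FL=W FR=S RL=W RR=S
t=10: FL=S FR=S RL=S RR=W
t=12: FL=S FR=W RL=S RR=W
t=13: FL=S FR=W RL=W RR=W

t=2: phase=(0,3,1,4) vs β=4 → FL=S FR=S RL=S RR=W
t=6: phase=(4,7,5,0) vs β=4 → FL=W FR=W RL=W RR=S
t=8: phase=(6,1,7,2) vs β=4 → FL=W FR=S RL=W RR=S
t=10: phase=(0,3,1,4) vs β=4 → FL=S FR=S RL=S RR=W
t=12: phase=(2,5,3,6) vs β=4 → FL=S FR=W RL=S RR=W
t=13: phase=(3,6,4,7) vs β=4 → FL=S FR=W RL=W RR=W


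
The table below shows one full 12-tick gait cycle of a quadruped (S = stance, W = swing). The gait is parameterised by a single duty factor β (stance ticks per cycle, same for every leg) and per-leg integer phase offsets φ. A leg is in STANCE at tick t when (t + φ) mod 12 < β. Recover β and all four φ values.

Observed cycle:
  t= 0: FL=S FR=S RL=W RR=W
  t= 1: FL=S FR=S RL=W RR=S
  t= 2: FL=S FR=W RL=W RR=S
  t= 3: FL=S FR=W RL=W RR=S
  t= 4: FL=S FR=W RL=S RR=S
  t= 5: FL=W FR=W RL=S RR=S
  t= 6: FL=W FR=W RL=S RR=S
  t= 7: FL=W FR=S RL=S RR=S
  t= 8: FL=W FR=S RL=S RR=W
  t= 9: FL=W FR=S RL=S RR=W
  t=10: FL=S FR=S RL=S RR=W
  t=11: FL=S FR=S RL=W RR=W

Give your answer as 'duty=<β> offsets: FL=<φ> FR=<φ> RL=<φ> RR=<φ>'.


duty=7 offsets: FL=2 FR=5 RL=8 RR=11

duty β = stance ticks per leg = 7
FL: stance ticks = 7; W→S at t=10 → φ=2
FR: stance ticks = 7; W→S at t=7 → φ=5
RL: stance ticks = 7; W→S at t=4 → φ=8
RR: stance ticks = 7; W→S at t=1 → φ=11
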